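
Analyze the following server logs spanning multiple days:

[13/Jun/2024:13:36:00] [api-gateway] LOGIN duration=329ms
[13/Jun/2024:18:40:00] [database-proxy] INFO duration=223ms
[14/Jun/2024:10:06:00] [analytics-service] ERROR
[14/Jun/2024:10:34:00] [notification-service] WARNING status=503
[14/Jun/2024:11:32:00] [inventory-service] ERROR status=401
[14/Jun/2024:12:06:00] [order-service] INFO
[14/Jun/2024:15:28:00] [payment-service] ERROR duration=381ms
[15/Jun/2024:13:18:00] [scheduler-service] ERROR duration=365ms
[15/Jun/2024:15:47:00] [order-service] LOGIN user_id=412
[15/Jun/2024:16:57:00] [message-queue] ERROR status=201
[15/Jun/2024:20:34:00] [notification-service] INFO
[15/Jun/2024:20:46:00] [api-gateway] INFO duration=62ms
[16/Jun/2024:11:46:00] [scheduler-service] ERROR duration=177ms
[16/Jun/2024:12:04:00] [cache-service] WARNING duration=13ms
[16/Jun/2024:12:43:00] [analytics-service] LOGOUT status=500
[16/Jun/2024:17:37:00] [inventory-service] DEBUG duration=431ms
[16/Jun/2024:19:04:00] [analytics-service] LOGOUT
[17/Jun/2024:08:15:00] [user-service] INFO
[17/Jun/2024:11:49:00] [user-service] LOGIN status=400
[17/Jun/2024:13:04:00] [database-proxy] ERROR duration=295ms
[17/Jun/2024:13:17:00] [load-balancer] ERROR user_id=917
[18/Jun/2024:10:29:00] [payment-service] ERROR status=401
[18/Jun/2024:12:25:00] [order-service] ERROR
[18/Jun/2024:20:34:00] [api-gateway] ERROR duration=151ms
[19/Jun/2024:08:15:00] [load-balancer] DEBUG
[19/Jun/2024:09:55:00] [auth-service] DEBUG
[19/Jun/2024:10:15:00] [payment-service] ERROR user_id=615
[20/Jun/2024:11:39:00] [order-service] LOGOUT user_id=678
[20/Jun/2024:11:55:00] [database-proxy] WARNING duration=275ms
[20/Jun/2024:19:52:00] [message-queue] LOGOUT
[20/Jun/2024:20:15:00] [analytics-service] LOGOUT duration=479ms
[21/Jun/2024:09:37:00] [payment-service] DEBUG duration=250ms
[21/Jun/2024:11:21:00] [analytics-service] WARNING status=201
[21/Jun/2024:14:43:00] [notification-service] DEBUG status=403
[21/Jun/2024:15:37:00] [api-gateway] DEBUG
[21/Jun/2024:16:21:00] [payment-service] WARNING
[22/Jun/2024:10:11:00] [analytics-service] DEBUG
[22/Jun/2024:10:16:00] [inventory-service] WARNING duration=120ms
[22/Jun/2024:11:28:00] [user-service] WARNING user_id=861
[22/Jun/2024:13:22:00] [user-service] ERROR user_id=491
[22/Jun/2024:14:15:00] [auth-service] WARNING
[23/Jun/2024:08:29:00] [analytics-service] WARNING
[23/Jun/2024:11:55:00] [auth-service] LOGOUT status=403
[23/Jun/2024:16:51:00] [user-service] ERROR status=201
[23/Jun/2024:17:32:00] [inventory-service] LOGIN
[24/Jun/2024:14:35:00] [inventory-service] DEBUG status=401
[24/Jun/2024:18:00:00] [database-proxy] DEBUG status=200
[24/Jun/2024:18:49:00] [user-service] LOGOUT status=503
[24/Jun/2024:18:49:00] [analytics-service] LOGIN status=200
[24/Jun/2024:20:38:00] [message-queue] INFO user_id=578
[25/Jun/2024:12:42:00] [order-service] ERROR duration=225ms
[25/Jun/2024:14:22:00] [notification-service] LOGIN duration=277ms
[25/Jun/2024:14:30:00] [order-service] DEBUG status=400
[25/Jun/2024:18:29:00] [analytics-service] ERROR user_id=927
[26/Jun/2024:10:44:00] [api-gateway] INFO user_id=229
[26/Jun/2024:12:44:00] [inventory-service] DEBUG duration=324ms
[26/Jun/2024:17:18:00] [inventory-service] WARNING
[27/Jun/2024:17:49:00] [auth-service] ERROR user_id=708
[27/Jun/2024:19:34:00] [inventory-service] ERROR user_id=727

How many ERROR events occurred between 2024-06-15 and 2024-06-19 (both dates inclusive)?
9

To filter by date range:

1. Date range: 2024-06-15 through 2024-06-19, both dates inclusive
2. Filter for ERROR events whose date falls in this range
3. Count matching events: 9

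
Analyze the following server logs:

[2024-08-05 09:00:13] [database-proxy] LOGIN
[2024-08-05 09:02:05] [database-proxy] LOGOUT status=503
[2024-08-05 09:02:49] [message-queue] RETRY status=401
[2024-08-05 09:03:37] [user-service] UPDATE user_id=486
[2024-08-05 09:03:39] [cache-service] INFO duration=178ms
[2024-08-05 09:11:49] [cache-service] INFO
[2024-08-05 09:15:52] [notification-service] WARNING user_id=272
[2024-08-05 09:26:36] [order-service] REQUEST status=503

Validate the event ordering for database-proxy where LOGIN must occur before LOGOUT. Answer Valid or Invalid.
Valid

To validate ordering:

1. Required order: LOGIN → LOGOUT
2. Rule: LOGIN must occur before LOGOUT
3. Check actual order of events for database-proxy
4. Result: Valid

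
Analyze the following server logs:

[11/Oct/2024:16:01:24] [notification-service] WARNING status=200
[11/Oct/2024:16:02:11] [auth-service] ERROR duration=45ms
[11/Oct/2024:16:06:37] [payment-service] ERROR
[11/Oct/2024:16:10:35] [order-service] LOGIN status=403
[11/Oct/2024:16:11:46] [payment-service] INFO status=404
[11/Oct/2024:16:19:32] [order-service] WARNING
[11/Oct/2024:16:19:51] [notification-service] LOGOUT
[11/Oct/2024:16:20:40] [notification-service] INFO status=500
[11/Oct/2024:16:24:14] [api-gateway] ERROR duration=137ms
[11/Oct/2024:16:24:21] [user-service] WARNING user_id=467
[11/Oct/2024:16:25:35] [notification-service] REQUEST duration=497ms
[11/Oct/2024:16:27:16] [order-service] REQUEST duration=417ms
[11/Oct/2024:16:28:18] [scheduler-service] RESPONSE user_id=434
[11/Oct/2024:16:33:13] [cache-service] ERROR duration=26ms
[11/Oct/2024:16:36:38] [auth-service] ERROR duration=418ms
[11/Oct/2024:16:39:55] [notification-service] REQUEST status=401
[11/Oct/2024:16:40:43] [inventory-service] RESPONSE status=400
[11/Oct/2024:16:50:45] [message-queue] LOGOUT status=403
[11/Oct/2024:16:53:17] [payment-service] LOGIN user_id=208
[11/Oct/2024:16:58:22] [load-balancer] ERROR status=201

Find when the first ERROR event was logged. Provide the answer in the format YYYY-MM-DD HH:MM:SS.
2024-10-11 16:02:11

To find the first event:

1. Filter for all ERROR events
2. Sort by timestamp
3. Select the first one
4. Timestamp: 2024-10-11 16:02:11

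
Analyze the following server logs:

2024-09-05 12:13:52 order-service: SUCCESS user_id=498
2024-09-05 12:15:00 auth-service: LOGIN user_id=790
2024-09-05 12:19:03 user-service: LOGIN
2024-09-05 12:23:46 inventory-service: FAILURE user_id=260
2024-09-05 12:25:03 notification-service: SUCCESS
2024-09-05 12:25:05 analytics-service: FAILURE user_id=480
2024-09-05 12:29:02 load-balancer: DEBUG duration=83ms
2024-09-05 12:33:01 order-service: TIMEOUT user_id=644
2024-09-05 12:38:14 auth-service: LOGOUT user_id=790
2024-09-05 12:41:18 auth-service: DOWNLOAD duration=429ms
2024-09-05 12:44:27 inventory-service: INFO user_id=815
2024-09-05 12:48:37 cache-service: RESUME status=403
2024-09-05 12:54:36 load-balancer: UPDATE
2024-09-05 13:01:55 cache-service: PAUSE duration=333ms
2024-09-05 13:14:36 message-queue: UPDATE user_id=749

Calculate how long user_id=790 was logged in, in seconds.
1394

To calculate session duration:

1. Find LOGIN event for user_id=790: 2024-09-05 12:15:00
2. Find LOGOUT event for user_id=790: 2024-09-05 12:38:14
3. Session duration: 2024-09-05 12:38:14 - 2024-09-05 12:15:00 = 1394 seconds (23 minutes)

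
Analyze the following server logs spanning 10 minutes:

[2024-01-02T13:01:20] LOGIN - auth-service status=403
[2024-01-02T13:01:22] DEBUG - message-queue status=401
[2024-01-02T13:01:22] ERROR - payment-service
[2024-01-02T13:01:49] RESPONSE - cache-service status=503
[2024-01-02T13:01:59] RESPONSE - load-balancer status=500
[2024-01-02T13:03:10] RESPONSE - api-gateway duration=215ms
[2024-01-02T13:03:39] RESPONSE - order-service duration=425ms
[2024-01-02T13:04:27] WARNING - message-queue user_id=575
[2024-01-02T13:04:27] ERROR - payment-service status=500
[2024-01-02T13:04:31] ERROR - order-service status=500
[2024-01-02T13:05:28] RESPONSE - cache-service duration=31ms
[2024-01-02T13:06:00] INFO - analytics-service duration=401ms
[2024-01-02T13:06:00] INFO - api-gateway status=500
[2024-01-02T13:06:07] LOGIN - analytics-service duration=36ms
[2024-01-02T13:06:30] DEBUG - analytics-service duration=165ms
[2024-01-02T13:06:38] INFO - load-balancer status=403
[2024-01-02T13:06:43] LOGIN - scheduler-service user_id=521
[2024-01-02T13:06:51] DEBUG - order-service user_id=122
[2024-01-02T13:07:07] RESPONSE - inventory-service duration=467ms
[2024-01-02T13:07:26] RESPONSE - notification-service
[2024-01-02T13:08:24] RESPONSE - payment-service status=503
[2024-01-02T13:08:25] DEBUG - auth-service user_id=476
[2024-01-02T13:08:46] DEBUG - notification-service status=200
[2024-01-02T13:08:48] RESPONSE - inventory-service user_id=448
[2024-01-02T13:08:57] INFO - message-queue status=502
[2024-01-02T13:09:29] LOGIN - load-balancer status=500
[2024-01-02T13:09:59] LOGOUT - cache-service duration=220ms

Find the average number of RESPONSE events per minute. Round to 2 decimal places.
0.9

To calculate the rate:

1. Count total RESPONSE events: 9
2. Total time period: 10 minutes
3. Rate = 9 / 10 = 0.9 events per minute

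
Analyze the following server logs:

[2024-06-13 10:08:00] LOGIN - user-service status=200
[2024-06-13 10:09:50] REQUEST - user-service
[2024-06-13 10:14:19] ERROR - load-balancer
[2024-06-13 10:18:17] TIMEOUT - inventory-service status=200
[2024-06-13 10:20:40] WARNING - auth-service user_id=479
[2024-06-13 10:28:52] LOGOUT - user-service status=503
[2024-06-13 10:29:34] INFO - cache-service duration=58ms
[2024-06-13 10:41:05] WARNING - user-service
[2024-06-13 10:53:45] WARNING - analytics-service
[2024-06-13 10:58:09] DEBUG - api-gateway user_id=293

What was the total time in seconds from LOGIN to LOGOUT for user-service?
1252

To calculate state duration:

1. Find LOGIN event for user-service: 2024-06-13 10:08:00
2. Find LOGOUT event for user-service: 2024-06-13 10:28:52
3. Calculate duration: 2024-06-13 10:28:52 - 2024-06-13 10:08:00 = 1252 seconds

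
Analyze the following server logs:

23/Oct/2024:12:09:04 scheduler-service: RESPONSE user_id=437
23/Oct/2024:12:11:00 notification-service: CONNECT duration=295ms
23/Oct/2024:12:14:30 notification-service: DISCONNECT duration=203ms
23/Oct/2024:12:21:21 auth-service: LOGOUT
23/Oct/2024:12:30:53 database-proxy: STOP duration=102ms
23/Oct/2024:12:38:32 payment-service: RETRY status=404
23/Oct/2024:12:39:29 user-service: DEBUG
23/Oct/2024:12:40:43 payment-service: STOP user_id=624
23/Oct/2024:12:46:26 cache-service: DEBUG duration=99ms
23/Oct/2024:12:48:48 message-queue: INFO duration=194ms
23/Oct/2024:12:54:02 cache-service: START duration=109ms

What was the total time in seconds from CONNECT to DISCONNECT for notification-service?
210

To calculate state duration:

1. Find CONNECT event for notification-service: 23/Oct/2024:12:11:00
2. Find DISCONNECT event for notification-service: 23/Oct/2024:12:14:30
3. Calculate duration: 23/Oct/2024:12:14:30 - 23/Oct/2024:12:11:00 = 210 seconds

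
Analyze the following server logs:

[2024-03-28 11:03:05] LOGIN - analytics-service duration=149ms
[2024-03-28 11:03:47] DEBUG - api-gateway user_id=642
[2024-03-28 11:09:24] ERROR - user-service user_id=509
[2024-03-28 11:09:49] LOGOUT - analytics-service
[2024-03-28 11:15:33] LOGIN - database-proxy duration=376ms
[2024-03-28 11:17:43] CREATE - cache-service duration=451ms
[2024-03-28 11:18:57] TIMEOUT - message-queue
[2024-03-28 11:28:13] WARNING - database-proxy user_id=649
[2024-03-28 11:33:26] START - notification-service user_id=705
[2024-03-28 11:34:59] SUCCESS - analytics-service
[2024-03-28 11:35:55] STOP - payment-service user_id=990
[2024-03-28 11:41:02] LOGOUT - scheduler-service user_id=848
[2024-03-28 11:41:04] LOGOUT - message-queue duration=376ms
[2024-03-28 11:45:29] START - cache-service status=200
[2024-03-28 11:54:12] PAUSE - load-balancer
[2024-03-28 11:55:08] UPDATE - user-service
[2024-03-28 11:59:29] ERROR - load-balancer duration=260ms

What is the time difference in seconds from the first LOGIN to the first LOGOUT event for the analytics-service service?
404

To find the time between events:

1. Locate the first LOGIN event for analytics-service: 2024-03-28 11:03:05
2. Locate the first LOGOUT event for analytics-service: 2024-03-28 11:09:49
3. Calculate the difference: 2024-03-28 11:09:49 - 2024-03-28 11:03:05 = 404 seconds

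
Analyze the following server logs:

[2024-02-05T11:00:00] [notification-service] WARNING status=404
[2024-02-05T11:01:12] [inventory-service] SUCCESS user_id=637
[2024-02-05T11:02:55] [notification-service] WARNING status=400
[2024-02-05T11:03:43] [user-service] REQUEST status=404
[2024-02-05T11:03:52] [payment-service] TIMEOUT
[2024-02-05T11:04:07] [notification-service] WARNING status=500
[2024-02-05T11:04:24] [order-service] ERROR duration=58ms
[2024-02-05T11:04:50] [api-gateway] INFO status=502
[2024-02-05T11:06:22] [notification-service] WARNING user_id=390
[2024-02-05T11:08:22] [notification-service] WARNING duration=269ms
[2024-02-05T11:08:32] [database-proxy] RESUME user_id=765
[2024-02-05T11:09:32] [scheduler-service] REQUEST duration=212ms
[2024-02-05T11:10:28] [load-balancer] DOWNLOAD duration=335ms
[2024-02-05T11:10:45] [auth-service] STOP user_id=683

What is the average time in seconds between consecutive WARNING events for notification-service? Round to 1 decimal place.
125.5

To calculate average interval:

1. Find all WARNING events for notification-service in order
2. Calculate time gaps between consecutive events
3. Compute mean of gaps: 502 / 4 = 125.5 seconds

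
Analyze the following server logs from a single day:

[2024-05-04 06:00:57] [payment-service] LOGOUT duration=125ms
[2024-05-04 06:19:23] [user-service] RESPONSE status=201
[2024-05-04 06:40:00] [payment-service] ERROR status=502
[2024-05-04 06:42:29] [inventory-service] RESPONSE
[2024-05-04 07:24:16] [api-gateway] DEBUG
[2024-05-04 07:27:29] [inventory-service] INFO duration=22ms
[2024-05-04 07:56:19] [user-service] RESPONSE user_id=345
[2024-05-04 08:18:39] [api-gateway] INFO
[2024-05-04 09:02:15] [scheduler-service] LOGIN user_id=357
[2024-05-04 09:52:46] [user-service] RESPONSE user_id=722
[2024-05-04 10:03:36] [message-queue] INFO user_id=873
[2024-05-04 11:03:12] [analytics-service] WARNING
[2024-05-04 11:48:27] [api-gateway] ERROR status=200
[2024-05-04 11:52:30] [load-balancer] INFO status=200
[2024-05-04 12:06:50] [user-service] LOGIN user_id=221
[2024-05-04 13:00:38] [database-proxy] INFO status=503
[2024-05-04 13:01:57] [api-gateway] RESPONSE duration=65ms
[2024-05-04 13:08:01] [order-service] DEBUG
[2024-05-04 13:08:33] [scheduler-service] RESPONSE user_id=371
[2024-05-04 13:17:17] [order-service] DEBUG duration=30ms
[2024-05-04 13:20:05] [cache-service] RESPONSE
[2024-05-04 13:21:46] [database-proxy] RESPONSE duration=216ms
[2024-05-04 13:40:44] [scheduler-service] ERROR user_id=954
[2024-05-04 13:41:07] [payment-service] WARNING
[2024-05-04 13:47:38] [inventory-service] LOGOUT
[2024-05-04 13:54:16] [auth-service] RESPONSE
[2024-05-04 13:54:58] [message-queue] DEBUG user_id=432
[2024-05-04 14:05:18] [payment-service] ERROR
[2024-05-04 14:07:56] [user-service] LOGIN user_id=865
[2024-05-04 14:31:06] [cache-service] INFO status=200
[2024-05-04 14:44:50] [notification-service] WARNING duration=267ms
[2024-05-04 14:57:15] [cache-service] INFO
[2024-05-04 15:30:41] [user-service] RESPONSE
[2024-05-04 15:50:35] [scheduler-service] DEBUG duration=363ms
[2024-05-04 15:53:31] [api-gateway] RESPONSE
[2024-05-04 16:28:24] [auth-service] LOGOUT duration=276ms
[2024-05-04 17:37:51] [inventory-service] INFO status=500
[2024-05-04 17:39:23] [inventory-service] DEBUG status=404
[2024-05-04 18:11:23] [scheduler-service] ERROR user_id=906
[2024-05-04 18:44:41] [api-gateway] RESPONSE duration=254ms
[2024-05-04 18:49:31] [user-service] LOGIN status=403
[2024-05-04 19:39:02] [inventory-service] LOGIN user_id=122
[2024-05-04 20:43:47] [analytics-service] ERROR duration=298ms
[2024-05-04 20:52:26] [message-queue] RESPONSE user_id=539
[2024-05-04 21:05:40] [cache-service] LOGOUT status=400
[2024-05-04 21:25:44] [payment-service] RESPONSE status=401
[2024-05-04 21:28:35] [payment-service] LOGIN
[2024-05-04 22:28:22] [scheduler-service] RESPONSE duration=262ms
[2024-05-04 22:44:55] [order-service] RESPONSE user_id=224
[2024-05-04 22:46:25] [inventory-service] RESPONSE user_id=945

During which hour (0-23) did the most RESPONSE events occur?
13

To find the peak hour:

1. Group all RESPONSE events by hour
2. Count events in each hour
3. Find hour with maximum count
4. Peak hour: 13 (with 5 events)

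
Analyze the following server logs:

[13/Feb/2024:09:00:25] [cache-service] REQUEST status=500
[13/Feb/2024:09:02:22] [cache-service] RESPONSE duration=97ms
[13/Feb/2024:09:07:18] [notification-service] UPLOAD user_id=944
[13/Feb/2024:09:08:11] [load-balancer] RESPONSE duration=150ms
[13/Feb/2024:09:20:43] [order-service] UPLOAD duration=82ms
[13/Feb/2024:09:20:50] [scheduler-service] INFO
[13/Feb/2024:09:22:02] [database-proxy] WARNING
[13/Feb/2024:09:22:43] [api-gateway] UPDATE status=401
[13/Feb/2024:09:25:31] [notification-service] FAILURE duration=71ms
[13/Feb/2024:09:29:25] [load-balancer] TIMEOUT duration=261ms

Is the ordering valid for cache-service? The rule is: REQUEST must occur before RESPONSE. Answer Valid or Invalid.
Valid

To validate ordering:

1. Required order: REQUEST → RESPONSE
2. Rule: REQUEST must occur before RESPONSE
3. Check actual order of events for cache-service
4. Result: Valid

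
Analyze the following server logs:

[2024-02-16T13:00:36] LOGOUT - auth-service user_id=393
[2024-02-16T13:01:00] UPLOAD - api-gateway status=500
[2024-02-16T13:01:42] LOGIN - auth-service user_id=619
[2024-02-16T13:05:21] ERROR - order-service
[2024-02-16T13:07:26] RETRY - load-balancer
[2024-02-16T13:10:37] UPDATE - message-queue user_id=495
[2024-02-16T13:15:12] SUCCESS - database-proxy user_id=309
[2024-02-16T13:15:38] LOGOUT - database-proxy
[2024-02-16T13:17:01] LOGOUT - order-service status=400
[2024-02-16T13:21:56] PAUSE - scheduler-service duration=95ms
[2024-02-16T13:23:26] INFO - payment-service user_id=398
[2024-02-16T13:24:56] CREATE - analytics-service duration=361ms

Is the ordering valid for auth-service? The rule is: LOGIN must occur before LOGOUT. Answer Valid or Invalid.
Invalid

To validate ordering:

1. Required order: LOGIN → LOGOUT
2. Rule: LOGIN must occur before LOGOUT
3. Check actual order of events for auth-service
4. Result: Invalid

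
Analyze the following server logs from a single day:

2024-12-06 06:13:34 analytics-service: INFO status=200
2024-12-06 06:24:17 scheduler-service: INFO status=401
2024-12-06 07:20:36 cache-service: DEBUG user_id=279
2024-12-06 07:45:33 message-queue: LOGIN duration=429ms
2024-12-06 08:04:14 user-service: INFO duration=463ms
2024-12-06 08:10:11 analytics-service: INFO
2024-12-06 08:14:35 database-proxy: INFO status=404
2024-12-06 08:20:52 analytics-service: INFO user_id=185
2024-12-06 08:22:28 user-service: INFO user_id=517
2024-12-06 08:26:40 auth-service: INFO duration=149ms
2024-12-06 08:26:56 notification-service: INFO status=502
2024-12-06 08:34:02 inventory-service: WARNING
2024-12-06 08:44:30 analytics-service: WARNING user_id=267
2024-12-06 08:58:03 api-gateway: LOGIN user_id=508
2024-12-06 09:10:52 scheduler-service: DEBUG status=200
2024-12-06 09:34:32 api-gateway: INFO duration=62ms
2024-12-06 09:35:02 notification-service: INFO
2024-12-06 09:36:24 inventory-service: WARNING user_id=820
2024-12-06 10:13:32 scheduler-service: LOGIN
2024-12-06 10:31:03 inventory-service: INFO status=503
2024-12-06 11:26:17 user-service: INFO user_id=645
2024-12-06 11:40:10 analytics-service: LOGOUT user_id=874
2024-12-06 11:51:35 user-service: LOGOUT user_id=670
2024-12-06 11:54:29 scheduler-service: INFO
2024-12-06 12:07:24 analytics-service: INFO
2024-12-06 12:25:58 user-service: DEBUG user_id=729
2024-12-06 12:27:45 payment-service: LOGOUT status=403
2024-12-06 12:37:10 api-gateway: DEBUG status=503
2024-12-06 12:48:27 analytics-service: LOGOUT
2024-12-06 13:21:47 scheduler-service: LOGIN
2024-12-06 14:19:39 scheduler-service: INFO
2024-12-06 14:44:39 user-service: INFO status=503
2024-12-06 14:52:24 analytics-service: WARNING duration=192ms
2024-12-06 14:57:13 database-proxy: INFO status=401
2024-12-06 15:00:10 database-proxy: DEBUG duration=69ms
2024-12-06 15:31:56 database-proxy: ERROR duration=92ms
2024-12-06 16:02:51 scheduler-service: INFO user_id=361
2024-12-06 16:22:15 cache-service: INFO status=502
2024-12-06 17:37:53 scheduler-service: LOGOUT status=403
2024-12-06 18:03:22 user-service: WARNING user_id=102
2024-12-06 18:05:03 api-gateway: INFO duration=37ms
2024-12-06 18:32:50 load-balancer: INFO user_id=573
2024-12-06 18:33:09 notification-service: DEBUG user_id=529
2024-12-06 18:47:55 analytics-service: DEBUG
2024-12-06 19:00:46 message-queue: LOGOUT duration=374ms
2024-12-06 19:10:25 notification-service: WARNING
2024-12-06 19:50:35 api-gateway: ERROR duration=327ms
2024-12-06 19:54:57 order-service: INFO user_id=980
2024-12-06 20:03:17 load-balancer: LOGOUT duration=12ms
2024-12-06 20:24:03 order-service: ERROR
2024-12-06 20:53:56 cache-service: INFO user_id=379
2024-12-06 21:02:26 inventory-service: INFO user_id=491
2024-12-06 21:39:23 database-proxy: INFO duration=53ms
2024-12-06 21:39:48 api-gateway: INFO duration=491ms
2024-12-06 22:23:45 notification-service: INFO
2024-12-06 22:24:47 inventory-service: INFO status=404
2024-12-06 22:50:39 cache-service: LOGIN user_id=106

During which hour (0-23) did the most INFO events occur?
8

To find the peak hour:

1. Group all INFO events by hour
2. Count events in each hour
3. Find hour with maximum count
4. Peak hour: 8 (with 7 events)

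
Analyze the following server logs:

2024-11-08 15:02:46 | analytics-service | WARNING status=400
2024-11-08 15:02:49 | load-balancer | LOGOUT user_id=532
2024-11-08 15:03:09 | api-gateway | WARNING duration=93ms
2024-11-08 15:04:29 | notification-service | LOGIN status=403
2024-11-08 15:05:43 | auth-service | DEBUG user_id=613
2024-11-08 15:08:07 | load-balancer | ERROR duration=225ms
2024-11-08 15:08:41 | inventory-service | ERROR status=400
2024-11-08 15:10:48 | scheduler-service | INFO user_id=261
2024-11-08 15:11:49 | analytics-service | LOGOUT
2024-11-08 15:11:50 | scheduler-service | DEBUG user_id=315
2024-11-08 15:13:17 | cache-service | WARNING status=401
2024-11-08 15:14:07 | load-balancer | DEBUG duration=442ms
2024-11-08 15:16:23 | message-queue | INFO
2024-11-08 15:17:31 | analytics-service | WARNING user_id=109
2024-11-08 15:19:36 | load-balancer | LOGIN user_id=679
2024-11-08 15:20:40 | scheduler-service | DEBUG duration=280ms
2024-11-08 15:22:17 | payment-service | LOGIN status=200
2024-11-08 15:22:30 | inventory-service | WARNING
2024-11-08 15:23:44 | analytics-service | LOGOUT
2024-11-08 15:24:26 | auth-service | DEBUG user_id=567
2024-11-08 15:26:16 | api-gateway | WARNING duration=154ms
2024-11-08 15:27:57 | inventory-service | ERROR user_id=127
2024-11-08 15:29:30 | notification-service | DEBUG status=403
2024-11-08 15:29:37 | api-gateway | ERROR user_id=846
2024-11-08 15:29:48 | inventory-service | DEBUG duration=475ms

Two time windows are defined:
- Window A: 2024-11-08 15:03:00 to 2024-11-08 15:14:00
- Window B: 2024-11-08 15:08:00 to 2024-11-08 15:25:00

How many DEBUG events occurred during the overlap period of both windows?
1

To find overlap events:

1. Window A: 2024-11-08 15:03:00 to 2024-11-08 15:14:00
2. Window B: 2024-11-08 15:08:00 to 2024-11-08 15:25:00
3. Overlap period: 2024-11-08 15:08:00 to 2024-11-08 15:14:00
4. Count DEBUG events in overlap: 1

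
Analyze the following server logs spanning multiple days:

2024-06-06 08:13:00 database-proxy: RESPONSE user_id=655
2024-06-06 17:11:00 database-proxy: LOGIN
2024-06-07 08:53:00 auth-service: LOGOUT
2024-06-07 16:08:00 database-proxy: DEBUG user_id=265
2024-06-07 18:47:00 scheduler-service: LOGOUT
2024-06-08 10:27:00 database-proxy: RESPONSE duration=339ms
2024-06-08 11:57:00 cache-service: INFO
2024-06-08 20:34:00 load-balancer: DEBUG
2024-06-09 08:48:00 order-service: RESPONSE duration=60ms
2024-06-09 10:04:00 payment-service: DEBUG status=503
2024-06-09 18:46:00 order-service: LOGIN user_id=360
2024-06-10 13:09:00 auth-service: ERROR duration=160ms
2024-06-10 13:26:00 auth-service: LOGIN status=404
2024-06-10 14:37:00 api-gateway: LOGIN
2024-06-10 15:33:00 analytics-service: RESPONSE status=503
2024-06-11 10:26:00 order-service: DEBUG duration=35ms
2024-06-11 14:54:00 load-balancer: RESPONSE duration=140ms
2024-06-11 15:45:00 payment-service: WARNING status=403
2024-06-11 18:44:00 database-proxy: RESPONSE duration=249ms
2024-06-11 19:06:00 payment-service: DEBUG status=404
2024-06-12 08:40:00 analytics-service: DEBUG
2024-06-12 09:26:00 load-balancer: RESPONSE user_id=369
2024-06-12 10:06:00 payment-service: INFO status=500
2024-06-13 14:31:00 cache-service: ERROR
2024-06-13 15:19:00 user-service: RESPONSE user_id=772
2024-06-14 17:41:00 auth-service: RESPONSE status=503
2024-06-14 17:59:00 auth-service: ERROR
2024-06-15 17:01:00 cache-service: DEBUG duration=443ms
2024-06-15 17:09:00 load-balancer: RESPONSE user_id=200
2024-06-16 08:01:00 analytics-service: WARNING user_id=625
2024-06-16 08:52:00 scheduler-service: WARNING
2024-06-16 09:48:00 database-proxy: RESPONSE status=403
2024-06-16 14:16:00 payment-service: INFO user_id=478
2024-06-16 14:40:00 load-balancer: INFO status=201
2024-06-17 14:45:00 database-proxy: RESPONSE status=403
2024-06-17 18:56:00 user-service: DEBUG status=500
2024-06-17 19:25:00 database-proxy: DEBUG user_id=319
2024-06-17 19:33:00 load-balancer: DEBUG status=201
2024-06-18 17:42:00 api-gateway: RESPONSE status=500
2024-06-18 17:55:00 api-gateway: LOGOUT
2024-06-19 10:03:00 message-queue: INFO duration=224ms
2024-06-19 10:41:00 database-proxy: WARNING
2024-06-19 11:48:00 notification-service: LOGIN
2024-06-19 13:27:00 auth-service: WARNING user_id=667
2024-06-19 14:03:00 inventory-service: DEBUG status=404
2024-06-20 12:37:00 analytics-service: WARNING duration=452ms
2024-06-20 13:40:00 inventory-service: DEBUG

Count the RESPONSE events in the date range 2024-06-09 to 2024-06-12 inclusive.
5

To filter by date range:

1. Date range: 2024-06-09 through 2024-06-12, both dates inclusive
2. Filter for RESPONSE events whose date falls in this range
3. Count matching events: 5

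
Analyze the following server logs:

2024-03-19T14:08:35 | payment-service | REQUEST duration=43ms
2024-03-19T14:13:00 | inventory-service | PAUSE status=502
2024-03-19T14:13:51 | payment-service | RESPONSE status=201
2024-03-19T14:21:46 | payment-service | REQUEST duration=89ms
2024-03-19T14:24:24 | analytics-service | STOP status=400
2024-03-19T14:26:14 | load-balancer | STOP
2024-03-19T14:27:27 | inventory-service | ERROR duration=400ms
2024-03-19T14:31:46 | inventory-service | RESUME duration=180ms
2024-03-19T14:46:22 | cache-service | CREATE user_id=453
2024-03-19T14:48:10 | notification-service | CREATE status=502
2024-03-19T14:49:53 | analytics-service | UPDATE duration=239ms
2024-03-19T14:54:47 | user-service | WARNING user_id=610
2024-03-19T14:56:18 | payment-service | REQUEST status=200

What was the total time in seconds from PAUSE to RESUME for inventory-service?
1126

To calculate state duration:

1. Find PAUSE event for inventory-service: 2024-03-19T14:13:00
2. Find RESUME event for inventory-service: 2024-03-19T14:31:46
3. Calculate duration: 2024-03-19T14:31:46 - 2024-03-19T14:13:00 = 1126 seconds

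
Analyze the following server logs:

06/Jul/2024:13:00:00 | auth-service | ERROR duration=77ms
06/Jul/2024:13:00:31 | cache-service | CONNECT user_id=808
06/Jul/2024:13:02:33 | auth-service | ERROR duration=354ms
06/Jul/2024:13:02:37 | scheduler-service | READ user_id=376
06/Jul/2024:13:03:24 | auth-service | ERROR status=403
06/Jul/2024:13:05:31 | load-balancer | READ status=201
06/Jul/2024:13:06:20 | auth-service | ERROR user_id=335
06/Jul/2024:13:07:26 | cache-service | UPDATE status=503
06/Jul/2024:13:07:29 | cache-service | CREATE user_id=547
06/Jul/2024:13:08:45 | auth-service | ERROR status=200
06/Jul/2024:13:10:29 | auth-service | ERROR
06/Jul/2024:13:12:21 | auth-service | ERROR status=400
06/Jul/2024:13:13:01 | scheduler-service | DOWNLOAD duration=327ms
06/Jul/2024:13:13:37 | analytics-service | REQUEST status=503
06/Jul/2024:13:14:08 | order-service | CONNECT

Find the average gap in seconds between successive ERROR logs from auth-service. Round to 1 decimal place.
123.5

To calculate average interval:

1. Find all ERROR events for auth-service in order
2. Calculate time gaps between consecutive events
3. Compute mean of gaps: 741 / 6 = 123.5 seconds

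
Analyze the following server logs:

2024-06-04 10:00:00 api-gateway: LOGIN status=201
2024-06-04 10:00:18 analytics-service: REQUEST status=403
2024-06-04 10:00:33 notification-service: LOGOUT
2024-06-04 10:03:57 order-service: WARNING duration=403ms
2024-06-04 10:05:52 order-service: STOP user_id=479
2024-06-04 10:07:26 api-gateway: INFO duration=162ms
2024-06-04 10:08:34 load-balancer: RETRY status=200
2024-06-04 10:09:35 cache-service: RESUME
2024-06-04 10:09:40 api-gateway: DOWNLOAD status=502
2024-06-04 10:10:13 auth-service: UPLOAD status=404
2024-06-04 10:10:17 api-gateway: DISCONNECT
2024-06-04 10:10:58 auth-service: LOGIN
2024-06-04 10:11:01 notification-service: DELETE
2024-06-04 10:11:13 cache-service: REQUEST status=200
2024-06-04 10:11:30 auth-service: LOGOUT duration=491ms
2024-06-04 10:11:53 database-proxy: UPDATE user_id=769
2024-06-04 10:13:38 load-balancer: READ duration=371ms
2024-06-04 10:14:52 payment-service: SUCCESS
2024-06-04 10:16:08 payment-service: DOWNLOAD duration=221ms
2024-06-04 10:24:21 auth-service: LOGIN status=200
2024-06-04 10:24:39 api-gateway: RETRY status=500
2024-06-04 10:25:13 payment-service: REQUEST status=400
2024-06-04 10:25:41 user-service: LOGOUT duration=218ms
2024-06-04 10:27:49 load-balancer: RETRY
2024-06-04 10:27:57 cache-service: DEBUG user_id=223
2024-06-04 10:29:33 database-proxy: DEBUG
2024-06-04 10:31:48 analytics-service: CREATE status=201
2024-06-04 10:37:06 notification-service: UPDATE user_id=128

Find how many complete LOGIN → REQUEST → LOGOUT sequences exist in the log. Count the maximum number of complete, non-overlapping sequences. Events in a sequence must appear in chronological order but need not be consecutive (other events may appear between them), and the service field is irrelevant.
3

To count sequences:

1. Look for pattern: LOGIN → REQUEST → LOGOUT
2. Greedily scan the log in chronological order, matching each sequence element in turn (ignoring service)
3. Each time the full pattern completes, increment the count and restart matching from the next event
4. Complete non-overlapping sequences found: 3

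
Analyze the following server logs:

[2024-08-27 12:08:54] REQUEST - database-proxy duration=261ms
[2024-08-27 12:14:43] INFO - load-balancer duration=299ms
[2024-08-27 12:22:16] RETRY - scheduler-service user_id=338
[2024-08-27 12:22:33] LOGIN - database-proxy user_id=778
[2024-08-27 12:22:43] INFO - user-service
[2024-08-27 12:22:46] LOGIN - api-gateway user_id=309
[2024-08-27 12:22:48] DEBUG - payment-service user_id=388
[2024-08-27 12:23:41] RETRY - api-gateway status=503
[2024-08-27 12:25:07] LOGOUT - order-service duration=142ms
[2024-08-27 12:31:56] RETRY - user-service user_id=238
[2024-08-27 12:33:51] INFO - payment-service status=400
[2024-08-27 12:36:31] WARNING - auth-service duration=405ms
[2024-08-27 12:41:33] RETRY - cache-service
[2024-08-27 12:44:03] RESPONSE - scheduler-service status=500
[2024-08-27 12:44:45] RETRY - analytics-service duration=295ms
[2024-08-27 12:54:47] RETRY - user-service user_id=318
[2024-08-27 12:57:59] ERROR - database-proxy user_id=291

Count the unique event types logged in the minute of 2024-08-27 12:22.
4

To count unique event types:

1. Filter events in the minute starting at 2024-08-27 12:22
2. Extract event types from matching entries
3. Count unique types: 4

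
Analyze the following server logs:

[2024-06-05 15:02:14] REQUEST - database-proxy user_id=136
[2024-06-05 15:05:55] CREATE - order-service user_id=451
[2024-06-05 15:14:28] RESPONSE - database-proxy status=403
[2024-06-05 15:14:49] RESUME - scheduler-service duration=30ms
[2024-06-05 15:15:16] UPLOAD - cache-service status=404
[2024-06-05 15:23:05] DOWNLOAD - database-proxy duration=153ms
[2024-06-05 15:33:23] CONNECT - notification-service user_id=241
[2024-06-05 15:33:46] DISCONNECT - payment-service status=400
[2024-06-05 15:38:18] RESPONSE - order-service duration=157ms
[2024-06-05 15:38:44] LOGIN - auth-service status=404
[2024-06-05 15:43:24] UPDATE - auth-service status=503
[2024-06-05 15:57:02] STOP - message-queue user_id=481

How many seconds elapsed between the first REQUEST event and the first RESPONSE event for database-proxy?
734

To find the time between events:

1. Locate the first REQUEST event for database-proxy: 2024-06-05 15:02:14
2. Locate the first RESPONSE event for database-proxy: 2024-06-05 15:14:28
3. Calculate the difference: 2024-06-05 15:14:28 - 2024-06-05 15:02:14 = 734 seconds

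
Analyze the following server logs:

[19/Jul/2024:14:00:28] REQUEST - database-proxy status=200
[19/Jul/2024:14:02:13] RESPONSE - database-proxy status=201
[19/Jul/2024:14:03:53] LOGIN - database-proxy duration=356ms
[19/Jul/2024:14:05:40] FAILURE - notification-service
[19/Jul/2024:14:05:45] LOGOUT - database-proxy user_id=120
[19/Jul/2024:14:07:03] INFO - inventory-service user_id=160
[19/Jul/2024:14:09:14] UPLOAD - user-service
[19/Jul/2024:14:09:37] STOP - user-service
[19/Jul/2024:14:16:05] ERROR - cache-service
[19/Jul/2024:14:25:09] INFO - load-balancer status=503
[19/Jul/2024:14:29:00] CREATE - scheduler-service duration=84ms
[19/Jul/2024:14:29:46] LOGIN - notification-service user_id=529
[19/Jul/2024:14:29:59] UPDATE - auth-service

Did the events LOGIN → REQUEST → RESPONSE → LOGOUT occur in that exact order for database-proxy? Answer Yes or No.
No

To verify sequence order:

1. Find all events in sequence LOGIN → REQUEST → RESPONSE → LOGOUT for database-proxy
2. Extract their timestamps
3. Check if timestamps are in ascending order
4. Result: No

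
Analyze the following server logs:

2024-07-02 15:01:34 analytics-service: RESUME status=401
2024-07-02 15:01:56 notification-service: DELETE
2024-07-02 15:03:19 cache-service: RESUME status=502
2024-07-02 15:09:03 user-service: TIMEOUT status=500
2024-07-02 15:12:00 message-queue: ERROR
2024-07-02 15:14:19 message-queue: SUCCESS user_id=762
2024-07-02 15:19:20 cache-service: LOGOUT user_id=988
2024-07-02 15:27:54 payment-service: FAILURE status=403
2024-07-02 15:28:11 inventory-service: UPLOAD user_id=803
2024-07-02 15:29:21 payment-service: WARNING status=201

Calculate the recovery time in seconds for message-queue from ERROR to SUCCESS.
139

To calculate recovery time:

1. Find ERROR event for message-queue: 2024-07-02 15:12:00
2. Find next SUCCESS event for message-queue: 2024-07-02 15:14:19
3. Recovery time: 2024-07-02 15:14:19 - 2024-07-02 15:12:00 = 139 seconds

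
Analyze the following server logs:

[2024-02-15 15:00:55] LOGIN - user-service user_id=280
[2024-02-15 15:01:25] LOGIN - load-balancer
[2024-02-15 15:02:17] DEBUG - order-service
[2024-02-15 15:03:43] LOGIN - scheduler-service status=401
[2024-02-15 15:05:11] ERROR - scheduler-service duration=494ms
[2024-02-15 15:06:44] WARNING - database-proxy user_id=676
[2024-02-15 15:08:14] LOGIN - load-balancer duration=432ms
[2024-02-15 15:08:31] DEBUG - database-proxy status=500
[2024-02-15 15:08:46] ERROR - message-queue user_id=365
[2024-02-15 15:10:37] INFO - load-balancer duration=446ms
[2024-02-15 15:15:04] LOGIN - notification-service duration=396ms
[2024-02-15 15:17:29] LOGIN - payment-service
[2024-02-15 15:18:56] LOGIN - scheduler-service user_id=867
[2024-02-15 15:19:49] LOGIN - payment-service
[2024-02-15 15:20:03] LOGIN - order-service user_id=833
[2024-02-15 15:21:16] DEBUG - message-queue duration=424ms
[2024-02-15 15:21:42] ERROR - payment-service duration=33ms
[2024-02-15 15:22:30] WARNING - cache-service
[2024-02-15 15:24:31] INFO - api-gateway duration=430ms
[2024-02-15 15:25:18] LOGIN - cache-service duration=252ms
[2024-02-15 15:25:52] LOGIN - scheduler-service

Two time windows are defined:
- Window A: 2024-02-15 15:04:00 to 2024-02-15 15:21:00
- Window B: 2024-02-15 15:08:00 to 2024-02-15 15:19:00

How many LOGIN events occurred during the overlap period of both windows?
4

To find overlap events:

1. Window A: 2024-02-15 15:04:00 to 2024-02-15 15:21:00
2. Window B: 2024-02-15 15:08:00 to 2024-02-15 15:19:00
3. Overlap period: 2024-02-15 15:08:00 to 2024-02-15 15:19:00
4. Count LOGIN events in overlap: 4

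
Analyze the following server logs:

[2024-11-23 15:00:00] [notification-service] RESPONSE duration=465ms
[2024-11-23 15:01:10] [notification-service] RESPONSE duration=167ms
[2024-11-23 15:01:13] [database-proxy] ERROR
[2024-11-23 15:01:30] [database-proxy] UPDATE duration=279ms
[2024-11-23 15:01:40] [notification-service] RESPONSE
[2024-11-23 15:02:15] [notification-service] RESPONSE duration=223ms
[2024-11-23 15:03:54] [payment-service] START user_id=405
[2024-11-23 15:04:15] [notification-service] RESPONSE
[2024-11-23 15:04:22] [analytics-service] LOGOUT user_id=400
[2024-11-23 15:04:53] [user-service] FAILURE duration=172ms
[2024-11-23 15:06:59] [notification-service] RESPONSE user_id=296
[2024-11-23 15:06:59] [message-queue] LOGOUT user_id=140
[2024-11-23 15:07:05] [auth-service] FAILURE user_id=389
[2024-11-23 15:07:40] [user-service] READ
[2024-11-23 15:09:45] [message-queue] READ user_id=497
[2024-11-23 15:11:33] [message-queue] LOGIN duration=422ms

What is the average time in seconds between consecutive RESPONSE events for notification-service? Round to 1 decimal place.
83.8

To calculate average interval:

1. Find all RESPONSE events for notification-service in order
2. Calculate time gaps between consecutive events
3. Compute mean of gaps: 419 / 5 = 83.8 seconds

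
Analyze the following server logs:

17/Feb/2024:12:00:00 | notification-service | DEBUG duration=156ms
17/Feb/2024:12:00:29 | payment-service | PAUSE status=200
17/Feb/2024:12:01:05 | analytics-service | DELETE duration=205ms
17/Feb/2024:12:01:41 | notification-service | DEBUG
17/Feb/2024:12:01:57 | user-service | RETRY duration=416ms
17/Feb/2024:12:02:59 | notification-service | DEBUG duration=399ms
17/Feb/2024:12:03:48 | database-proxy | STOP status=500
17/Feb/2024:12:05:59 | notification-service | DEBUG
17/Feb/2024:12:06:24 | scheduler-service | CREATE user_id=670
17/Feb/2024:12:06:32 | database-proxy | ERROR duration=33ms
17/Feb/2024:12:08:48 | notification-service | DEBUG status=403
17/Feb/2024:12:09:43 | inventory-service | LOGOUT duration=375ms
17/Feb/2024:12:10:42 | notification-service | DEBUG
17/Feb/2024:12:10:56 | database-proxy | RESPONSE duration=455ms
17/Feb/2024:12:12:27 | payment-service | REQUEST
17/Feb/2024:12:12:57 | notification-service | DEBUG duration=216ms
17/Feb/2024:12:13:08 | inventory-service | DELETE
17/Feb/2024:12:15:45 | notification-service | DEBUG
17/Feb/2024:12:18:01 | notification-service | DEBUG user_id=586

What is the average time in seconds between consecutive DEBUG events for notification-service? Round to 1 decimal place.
135.1

To calculate average interval:

1. Find all DEBUG events for notification-service in order
2. Calculate time gaps between consecutive events
3. Compute mean of gaps: 1081 / 8 = 135.1 seconds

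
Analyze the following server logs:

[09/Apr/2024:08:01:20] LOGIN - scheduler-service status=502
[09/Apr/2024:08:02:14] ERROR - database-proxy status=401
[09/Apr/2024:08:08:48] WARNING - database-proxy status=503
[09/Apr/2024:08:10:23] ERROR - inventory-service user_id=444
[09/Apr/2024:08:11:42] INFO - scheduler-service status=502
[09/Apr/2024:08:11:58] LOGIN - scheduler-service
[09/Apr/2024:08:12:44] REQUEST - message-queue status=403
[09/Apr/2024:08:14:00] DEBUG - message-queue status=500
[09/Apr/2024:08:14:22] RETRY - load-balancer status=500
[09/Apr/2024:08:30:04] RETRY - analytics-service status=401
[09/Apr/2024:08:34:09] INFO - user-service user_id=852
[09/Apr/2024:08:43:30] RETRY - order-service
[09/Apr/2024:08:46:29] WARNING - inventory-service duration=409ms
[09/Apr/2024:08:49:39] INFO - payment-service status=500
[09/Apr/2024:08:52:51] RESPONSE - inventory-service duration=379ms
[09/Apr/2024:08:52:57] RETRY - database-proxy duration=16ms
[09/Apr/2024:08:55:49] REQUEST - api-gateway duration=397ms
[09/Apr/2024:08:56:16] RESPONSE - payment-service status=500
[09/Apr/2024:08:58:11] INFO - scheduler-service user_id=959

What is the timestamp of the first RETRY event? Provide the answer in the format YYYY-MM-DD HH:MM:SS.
2024-04-09 08:14:22

To find the first event:

1. Filter for all RETRY events
2. Sort by timestamp
3. Select the first one
4. Timestamp: 2024-04-09 08:14:22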